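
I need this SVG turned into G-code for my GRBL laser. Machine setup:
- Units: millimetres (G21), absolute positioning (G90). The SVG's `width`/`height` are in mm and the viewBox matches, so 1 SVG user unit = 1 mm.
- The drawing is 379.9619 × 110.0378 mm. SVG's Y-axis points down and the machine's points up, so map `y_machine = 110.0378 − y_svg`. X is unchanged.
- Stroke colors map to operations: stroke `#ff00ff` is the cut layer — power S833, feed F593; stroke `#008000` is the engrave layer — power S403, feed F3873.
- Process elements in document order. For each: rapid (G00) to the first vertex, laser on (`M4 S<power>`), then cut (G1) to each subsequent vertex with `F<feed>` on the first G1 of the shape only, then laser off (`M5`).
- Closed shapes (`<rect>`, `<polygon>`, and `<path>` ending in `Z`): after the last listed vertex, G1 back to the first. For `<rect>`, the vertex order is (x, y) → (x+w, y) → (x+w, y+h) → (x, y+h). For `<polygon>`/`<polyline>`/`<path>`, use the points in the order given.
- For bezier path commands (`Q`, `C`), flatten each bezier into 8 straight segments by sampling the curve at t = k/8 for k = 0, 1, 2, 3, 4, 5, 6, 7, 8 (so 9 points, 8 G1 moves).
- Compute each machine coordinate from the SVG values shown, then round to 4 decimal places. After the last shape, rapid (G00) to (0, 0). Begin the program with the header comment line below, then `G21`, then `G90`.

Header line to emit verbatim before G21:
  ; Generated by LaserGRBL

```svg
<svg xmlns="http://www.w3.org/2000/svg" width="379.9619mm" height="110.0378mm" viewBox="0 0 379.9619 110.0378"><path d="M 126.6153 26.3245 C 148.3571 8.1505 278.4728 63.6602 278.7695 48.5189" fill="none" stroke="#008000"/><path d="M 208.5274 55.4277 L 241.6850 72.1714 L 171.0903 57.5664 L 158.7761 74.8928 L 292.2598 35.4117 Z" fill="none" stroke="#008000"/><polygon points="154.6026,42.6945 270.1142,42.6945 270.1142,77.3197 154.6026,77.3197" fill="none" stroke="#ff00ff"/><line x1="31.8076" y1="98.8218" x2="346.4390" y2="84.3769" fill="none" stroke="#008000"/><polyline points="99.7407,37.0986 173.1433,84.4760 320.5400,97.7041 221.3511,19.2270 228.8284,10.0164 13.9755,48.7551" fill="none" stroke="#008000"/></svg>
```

Since the viewBox matches the mm dimensions, user units are millimetres directly. The only transform is the Y-flip y_m = 110.0378 − y_svg.

Shape 1 is a cubic bezier drawn with `<path>`. Its stroke #008000 means engrave at S403, F3873. After flipping Y the toolpath is (126.6153,83.7133) → (139.3833,87.3565) → (159.5200,85.7833) → (184.2341,80.6851) → (210.7343,73.7534) → (236.2293,66.6794) → (257.9277,61.1548) → (273.0382,58.8708) → (278.7695,61.5189).

Shape 2 is a closed polygon drawn with `<path>`. Its stroke #008000 means engrave at S403, F3873. After flipping Y the toolpath is (208.5274,54.6101) → (241.6850,37.8664) → (171.0903,52.4714) → (158.7761,35.1450) → (292.2598,74.6261) → (208.5274,54.6101), returning to the start.

Shape 3 is a rectangle drawn with `<polygon>`. Its stroke #ff00ff means cut at S833, F593. After flipping Y the toolpath is (154.6026,67.3433) → (270.1142,67.3433) → (270.1142,32.7181) → (154.6026,32.7181) → (154.6026,67.3433), returning to the start.

Shape 4 is a line segment drawn with `<line>`. Its stroke #008000 means engrave at S403, F3873. After flipping Y the toolpath is (31.8076,11.2160) → (346.4390,25.6609).

Shape 5 is a open polyline drawn with `<polyline>`. Its stroke #008000 means engrave at S403, F3873. After flipping Y the toolpath is (99.7407,72.9392) → (173.1433,25.5618) → (320.5400,12.3337) → (221.3511,90.8108) → (228.8284,100.0214) → (13.9755,61.2827).

; Generated by LaserGRBL
G21
G90
G00 X126.6153 Y83.7133
M4 S403
G1 X139.3833 Y87.3565 F3873
G1 X159.5200 Y85.7833
G1 X184.2341 Y80.6851
G1 X210.7343 Y73.7534
G1 X236.2293 Y66.6794
G1 X257.9277 Y61.1548
G1 X273.0382 Y58.8708
G1 X278.7695 Y61.5189
M5
G00 X208.5274 Y54.6101
M4 S403
G1 X241.6850 Y37.8664 F3873
G1 X171.0903 Y52.4714
G1 X158.7761 Y35.1450
G1 X292.2598 Y74.6261
G1 X208.5274 Y54.6101
M5
G00 X154.6026 Y67.3433
M4 S833
G1 X270.1142 Y67.3433 F593
G1 X270.1142 Y32.7181
G1 X154.6026 Y32.7181
G1 X154.6026 Y67.3433
M5
G00 X31.8076 Y11.2160
M4 S403
G1 X346.4390 Y25.6609 F3873
M5
G00 X99.7407 Y72.9392
M4 S403
G1 X173.1433 Y25.5618 F3873
G1 X320.5400 Y12.3337
G1 X221.3511 Y90.8108
G1 X228.8284 Y100.0214
G1 X13.9755 Y61.2827
M5
G00 X0.0000 Y0.0000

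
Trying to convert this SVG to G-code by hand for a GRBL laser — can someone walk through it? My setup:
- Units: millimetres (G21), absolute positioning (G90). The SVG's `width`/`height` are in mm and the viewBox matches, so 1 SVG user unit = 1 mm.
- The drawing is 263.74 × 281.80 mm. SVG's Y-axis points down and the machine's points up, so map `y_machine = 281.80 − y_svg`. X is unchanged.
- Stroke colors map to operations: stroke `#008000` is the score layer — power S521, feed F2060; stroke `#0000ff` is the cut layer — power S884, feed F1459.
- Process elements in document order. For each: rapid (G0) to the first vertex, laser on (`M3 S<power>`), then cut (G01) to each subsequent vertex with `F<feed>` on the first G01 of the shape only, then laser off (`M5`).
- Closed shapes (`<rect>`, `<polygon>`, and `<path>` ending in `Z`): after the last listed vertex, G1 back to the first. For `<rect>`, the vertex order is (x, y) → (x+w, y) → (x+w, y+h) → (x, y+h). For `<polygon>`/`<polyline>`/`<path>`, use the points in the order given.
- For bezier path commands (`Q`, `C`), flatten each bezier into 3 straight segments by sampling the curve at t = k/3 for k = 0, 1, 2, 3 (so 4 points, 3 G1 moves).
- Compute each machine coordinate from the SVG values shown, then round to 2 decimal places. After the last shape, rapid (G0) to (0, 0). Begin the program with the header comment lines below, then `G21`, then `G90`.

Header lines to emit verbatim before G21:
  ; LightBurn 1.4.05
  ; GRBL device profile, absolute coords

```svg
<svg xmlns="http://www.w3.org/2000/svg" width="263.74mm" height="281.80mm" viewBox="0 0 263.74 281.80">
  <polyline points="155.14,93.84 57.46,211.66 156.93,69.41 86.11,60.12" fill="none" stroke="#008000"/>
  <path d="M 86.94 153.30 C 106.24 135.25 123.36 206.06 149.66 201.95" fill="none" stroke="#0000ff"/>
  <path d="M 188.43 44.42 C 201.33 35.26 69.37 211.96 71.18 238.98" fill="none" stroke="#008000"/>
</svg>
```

viewBox `0 0 263.74 281.80` with mm width/height → 1 unit = 1 mm. Flip: y_m = 281.80 − y_svg.

**Shape 1** — `<polyline>` open polyline, stroke `#008000` → score (S521, F2060). Machine vertices: (155.14,187.96) → (57.46,70.14) → (156.93,212.39) → (86.11,221.68). Open path.

**Shape 2** — `<path>` cubic bezier, stroke `#0000ff` → cut (S884, F1459). Control points (SVG): P0=(86.94,153.30), P1=(106.24,135.25), P2=(123.36,206.06), P3=(149.66,201.95); sampled at t=k/3. Machine vertices: (86.94,128.50) → (105.93,123.00) → (126.00,94.65) → (149.66,79.85). Open path.

**Shape 3** — `<path>` cubic bezier, stroke `#008000` → score (S521, F2060). Control points (SVG): P0=(188.43,44.42), P1=(201.33,35.26), P2=(69.37,211.96), P3=(71.18,238.98); sampled at t=k/3. Machine vertices: (188.43,237.38) → (163.36,197.01) → (103.64,107.31) → (71.18,42.82). Open path.

; LightBurn 1.4.05
; GRBL device profile, absolute coords
G21
G90
G0 X155.14 Y187.96
M3 S521
G01 X57.46 Y70.14 F2060
G01 X156.93 Y212.39
G01 X86.11 Y221.68
M5
G0 X86.94 Y128.50
M3 S884
G01 X105.93 Y123.00 F1459
G01 X126.00 Y94.65
G01 X149.66 Y79.85
M5
G0 X188.43 Y237.38
M3 S521
G01 X163.36 Y197.01 F2060
G01 X103.64 Y107.31
G01 X71.18 Y42.82
M5
G0 X0.00 Y0.00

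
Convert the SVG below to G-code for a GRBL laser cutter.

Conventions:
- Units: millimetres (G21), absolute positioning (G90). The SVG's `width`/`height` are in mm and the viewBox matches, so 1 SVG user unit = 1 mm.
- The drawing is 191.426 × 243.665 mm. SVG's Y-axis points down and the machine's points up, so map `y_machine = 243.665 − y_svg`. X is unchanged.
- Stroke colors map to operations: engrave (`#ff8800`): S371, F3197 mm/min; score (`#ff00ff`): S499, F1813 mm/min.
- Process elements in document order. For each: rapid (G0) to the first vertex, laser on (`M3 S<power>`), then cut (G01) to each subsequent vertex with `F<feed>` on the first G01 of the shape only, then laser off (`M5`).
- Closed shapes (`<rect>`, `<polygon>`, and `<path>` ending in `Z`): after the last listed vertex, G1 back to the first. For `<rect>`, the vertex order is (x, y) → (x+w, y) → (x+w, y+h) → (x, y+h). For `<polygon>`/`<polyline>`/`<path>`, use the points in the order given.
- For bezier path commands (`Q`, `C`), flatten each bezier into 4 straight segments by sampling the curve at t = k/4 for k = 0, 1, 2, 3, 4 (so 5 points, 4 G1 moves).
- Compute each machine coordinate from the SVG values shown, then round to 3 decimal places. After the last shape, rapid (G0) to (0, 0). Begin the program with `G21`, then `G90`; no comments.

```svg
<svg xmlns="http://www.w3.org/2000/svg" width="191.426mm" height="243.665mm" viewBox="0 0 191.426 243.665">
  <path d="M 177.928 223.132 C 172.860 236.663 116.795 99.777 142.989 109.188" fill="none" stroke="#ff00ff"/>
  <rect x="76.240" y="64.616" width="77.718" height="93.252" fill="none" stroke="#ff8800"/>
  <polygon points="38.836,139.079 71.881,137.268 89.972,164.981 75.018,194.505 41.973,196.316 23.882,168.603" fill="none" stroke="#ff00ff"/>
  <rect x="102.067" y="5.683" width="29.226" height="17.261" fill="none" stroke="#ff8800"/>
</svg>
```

G21
G90
G0 X177.928 Y20.533
M3 S499
G01 X166.647 Y33.952 F1813
G01 X148.735 Y75.960
G01 X136.685 Y118.741
G01 X142.989 Y134.477
M5
G0 X76.240 Y179.049
M3 S371
G01 X153.958 Y179.049 F3197
G01 X153.958 Y85.797
G01 X76.240 Y85.797
G01 X76.240 Y179.049
M5
G0 X38.836 Y104.586
M3 S499
G01 X71.881 Y106.397 F1813
G01 X89.972 Y78.684
G01 X75.018 Y49.160
G01 X41.973 Y47.349
G01 X23.882 Y75.062
G01 X38.836 Y104.586
M5
G0 X102.067 Y237.982
M3 S371
G01 X131.293 Y237.982 F3197
G01 X131.293 Y220.721
G01 X102.067 Y220.721
G01 X102.067 Y237.982
M5
G0 X0.000 Y0.000

1 u = 1 mm; y_m = 243.665 − y.

[1] `<path>` cubic bezier, #ff00ff→score S499 F1813: (177.928,20.533) → (166.647,33.952) → (148.735,75.960) → (136.685,118.741) → (142.989,134.477)

[2] `<rect>` rectangle, #ff8800→engrave S371 F3197: (76.240,179.049) → (153.958,179.049) → (153.958,85.797) → (76.240,85.797) → (76.240,179.049) (closed)

[3] `<polygon>` regular polygon, #ff00ff→score S499 F1813: (38.836,104.586) → (71.881,106.397) → (89.972,78.684) → (75.018,49.160) → (41.973,47.349) → (23.882,75.062) → (38.836,104.586) (closed)

[4] `<rect>` rectangle, #ff8800→engrave S371 F3197: (102.067,237.982) → (131.293,237.982) → (131.293,220.721) → (102.067,220.721) → (102.067,237.982) (closed)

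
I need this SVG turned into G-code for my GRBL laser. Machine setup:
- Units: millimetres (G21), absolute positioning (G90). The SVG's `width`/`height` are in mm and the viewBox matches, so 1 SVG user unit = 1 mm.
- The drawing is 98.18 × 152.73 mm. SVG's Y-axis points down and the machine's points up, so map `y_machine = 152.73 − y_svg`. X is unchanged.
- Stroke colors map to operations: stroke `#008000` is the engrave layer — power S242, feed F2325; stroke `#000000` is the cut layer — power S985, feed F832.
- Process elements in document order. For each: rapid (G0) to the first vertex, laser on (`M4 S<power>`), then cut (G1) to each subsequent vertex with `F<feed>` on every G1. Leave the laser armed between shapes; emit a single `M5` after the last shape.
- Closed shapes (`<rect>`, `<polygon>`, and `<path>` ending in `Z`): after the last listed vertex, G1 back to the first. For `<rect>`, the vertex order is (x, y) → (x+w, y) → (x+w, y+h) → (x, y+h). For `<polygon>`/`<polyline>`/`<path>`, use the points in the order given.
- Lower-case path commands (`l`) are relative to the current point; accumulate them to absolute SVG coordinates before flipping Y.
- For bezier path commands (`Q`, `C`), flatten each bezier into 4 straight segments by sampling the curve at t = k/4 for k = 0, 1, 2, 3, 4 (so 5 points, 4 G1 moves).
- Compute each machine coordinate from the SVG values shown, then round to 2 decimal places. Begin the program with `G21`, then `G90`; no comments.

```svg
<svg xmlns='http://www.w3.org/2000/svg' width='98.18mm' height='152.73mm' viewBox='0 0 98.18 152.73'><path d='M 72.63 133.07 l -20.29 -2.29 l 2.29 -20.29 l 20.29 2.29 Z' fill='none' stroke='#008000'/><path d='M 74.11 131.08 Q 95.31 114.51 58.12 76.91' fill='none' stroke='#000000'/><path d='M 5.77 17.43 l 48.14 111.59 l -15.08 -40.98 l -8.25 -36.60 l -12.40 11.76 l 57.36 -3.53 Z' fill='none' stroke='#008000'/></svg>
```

G21
G90
G0 X72.63 Y19.66
M4 S242
G1 X52.34 Y21.95 F2325
G1 X54.63 Y42.24 F2325
G1 X74.92 Y39.95 F2325
G1 X72.63 Y19.66 F2325
G0 X74.11 Y21.65
M4 S985
G1 X81.06 Y31.25 F832
G1 X80.71 Y43.48 F832
G1 X73.07 Y58.33 F832
G1 X58.12 Y75.82 F832
G0 X5.77 Y135.30
M4 S242
G1 X53.91 Y23.71 F2325
G1 X38.83 Y64.69 F2325
G1 X30.58 Y101.29 F2325
G1 X18.18 Y89.53 F2325
G1 X75.54 Y93.06 F2325
G1 X5.77 Y135.30 F2325
M5

1 u = 1 mm; y_m = 152.73 − y.

[1] `<path>` regular polygon, #008000→engrave S242 F2325: (72.63,19.66) → (52.34,21.95) → (54.63,42.24) → (74.92,39.95) → (72.63,19.66) (closed)

[2] `<path>` quadratic bezier, #000000→cut S985 F832: (74.11,21.65) → (81.06,31.25) → (80.71,43.48) → (73.07,58.33) → (58.12,75.82)

[3] `<path>` closed polygon, #008000→engrave S242 F2325: (5.77,135.30) → (53.91,23.71) → (38.83,64.69) → (30.58,101.29) → (18.18,89.53) → (75.54,93.06) → (5.77,135.30) (closed)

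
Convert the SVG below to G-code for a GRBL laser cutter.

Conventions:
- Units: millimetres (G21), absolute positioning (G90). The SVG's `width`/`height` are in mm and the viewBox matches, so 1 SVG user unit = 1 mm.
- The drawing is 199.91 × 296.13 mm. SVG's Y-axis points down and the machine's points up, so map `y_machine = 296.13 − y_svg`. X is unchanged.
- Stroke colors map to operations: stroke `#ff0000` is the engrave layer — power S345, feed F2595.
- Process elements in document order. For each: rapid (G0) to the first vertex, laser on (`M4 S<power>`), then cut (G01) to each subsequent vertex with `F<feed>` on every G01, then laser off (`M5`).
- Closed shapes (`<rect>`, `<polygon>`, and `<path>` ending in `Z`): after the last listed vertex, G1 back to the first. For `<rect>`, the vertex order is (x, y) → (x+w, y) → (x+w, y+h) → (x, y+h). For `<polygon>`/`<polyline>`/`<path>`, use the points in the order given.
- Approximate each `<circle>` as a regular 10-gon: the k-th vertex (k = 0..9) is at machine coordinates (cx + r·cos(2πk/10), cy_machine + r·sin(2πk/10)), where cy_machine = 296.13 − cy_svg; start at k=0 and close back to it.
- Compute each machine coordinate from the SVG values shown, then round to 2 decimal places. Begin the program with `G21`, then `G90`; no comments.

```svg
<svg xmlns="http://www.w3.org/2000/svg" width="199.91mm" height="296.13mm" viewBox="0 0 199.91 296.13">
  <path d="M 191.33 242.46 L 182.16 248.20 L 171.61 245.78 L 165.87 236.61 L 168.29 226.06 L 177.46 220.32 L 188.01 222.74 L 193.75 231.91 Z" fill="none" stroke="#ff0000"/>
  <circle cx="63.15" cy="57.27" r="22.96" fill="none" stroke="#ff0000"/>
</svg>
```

G21
G90
G0 X191.33 Y53.67
M4 S345
G01 X182.16 Y47.93 F2595
G01 X171.61 Y50.35 F2595
G01 X165.87 Y59.52 F2595
G01 X168.29 Y70.07 F2595
G01 X177.46 Y75.81 F2595
G01 X188.01 Y73.39 F2595
G01 X193.75 Y64.22 F2595
G01 X191.33 Y53.67 F2595
M5
G0 X86.11 Y238.86
M4 S345
G01 X81.73 Y252.36 F2595
G01 X70.25 Y260.70 F2595
G01 X56.05 Y260.70 F2595
G01 X44.57 Y252.36 F2595
G01 X40.19 Y238.86 F2595
G01 X44.57 Y225.36 F2595
G01 X56.05 Y217.02 F2595
G01 X70.25 Y217.02 F2595
G01 X81.73 Y225.36 F2595
G01 X86.11 Y238.86 F2595
M5

1 u = 1 mm; y_m = 296.13 − y.

[1] `<path>` regular polygon, #ff0000→engrave S345 F2595: (191.33,53.67) → (182.16,47.93) → (171.61,50.35) → (165.87,59.52) → (168.29,70.07) → (177.46,75.81) → (188.01,73.39) → (193.75,64.22) → (191.33,53.67) (closed)

[2] `<circle>` circle, #ff0000→engrave S345 F2595: (86.11,238.86) → (81.73,252.36) → (70.25,260.70) → (56.05,260.70) → (44.57,252.36) → (40.19,238.86) → (44.57,225.36) → (56.05,217.02) → (70.25,217.02) → (81.73,225.36) → (86.11,238.86) (closed)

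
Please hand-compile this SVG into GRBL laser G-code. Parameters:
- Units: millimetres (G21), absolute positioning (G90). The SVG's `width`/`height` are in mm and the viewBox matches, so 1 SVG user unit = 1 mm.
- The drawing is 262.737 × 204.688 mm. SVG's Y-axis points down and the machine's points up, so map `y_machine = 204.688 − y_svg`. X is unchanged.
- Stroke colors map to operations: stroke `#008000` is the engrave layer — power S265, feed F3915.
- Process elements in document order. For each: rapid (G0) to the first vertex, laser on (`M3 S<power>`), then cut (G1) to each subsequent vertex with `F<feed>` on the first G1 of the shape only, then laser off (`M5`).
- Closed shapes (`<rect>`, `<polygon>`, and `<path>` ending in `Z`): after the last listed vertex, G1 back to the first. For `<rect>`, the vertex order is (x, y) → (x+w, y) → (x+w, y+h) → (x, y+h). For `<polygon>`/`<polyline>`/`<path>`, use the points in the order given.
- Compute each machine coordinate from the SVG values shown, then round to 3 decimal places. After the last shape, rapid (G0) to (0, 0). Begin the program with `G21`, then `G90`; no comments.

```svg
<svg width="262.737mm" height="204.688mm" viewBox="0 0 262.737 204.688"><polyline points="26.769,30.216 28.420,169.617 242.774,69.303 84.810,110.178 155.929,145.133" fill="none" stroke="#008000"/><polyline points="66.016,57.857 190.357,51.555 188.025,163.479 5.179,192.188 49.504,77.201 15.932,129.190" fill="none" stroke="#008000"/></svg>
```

Since the viewBox matches the mm dimensions, user units are millimetres directly. The only transform is the Y-flip y_m = 204.688 − y_svg.

Shape 1 is a open polyline drawn with `<polyline>`. Its stroke #008000 means engrave at S265, F3915. After flipping Y the toolpath is (26.769,174.472) → (28.420,35.071) → (242.774,135.385) → (84.810,94.510) → (155.929,59.555).

Shape 2 is a open polyline drawn with `<polyline>`. Its stroke #008000 means engrave at S265, F3915. After flipping Y the toolpath is (66.016,146.831) → (190.357,153.133) → (188.025,41.209) → (5.179,12.500) → (49.504,127.487) → (15.932,75.498).

G21
G90
G0 X26.769 Y174.472
M3 S265
G1 X28.420 Y35.071 F3915
G1 X242.774 Y135.385
G1 X84.810 Y94.510
G1 X155.929 Y59.555
M5
G0 X66.016 Y146.831
M3 S265
G1 X190.357 Y153.133 F3915
G1 X188.025 Y41.209
G1 X5.179 Y12.500
G1 X49.504 Y127.487
G1 X15.932 Y75.498
M5
G0 X0.000 Y0.000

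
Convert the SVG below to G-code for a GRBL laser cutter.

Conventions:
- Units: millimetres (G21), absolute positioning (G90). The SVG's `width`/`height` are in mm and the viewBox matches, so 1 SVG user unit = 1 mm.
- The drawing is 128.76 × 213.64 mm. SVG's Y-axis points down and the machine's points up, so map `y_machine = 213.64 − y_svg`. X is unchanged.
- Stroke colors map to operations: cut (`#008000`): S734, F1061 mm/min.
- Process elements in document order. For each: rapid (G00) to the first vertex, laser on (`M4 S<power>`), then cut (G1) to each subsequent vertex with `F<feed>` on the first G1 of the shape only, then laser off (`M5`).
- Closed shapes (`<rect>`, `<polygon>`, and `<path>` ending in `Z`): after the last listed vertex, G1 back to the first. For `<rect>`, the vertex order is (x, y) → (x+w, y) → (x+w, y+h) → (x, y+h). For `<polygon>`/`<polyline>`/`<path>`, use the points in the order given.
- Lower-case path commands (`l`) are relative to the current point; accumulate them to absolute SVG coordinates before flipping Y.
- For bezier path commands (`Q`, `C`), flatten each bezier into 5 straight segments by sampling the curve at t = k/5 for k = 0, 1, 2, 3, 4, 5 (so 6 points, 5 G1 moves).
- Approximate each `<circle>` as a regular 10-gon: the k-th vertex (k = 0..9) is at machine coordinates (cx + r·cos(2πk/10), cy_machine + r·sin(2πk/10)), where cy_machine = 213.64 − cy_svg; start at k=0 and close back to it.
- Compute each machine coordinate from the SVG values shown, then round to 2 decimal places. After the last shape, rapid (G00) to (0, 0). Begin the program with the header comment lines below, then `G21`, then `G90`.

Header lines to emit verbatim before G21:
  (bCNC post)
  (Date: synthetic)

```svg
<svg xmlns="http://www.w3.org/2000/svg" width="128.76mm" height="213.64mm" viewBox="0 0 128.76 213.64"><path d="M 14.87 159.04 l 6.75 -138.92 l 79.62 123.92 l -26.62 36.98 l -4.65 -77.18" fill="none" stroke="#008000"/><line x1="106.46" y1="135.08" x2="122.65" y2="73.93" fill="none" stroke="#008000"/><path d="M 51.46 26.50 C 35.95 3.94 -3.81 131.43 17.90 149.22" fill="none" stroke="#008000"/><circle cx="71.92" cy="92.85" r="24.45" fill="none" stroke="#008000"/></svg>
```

Since the viewBox matches the mm dimensions, user units are millimetres directly. The only transform is the Y-flip y_m = 213.64 − y_svg.

Shape 1 is a open polyline drawn with `<path>`. Its stroke #008000 means cut at S734, F1061. After flipping Y the toolpath is (14.87,54.60) → (21.62,193.52) → (101.24,69.60) → (74.62,32.62) → (69.97,109.80).

Shape 2 is a line segment drawn with `<line>`. Its stroke #008000 means cut at S734, F1061. After flipping Y the toolpath is (106.46,78.56) → (122.65,139.71).

Shape 3 is a cubic bezier drawn with `<path>`. Its stroke #008000 means cut at S734, F1061. After flipping Y the toolpath is (51.46,187.14) → (39.93,184.75) → (26.69,158.81) → (15.87,121.80) → (11.56,86.18) → (17.90,64.42).

Shape 4 is a circle drawn with `<circle>`. Its stroke #008000 means cut at S734, F1061. After flipping Y the toolpath is (96.37,120.79) → (91.70,135.16) → (79.48,144.04) → (64.36,144.04) → (52.14,135.16) → (47.47,120.79) → (52.14,106.42) → (64.36,97.54) → (79.48,97.54) → (91.70,106.42) → (96.37,120.79), returning to the start.

(bCNC post)
(Date: synthetic)
G21
G90
G00 X14.87 Y54.60
M4 S734
G1 X21.62 Y193.52 F1061
G1 X101.24 Y69.60
G1 X74.62 Y32.62
G1 X69.97 Y109.80
M5
G00 X106.46 Y78.56
M4 S734
G1 X122.65 Y139.71 F1061
M5
G00 X51.46 Y187.14
M4 S734
G1 X39.93 Y184.75 F1061
G1 X26.69 Y158.81
G1 X15.87 Y121.80
G1 X11.56 Y86.18
G1 X17.90 Y64.42
M5
G00 X96.37 Y120.79
M4 S734
G1 X91.70 Y135.16 F1061
G1 X79.48 Y144.04
G1 X64.36 Y144.04
G1 X52.14 Y135.16
G1 X47.47 Y120.79
G1 X52.14 Y106.42
G1 X64.36 Y97.54
G1 X79.48 Y97.54
G1 X91.70 Y106.42
G1 X96.37 Y120.79
M5
G00 X0.00 Y0.00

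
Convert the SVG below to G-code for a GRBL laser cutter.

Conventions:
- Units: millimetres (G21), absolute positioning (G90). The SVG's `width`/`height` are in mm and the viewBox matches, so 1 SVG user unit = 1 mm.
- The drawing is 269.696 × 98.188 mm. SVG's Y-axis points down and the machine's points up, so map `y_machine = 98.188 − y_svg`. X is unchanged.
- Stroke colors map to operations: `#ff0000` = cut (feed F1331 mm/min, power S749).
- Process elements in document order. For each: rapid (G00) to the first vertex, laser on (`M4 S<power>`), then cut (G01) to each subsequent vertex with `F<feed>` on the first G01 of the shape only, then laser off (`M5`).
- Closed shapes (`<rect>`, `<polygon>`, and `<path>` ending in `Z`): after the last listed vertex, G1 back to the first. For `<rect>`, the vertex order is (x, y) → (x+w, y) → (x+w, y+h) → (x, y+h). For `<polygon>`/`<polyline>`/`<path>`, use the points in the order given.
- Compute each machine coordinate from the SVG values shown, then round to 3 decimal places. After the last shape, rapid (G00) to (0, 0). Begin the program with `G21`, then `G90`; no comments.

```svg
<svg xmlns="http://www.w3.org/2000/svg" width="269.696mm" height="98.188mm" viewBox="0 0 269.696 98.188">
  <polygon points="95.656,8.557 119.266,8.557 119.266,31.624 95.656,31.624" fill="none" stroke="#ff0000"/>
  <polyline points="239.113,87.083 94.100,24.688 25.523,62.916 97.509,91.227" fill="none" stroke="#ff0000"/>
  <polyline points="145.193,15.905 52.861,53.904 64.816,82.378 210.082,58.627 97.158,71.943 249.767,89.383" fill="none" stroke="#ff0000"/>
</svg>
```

1 u = 1 mm; y_m = 98.188 − y.

[1] `<polygon>` rectangle, #ff0000→cut S749 F1331: (95.656,89.631) → (119.266,89.631) → (119.266,66.564) → (95.656,66.564) → (95.656,89.631) (closed)

[2] `<polyline>` open polyline, #ff0000→cut S749 F1331: (239.113,11.105) → (94.100,73.500) → (25.523,35.272) → (97.509,6.961)

[3] `<polyline>` open polyline, #ff0000→cut S749 F1331: (145.193,82.283) → (52.861,44.284) → (64.816,15.810) → (210.082,39.561) → (97.158,26.245) → (249.767,8.805)

G21
G90
G00 X95.656 Y89.631
M4 S749
G01 X119.266 Y89.631 F1331
G01 X119.266 Y66.564
G01 X95.656 Y66.564
G01 X95.656 Y89.631
M5
G00 X239.113 Y11.105
M4 S749
G01 X94.100 Y73.500 F1331
G01 X25.523 Y35.272
G01 X97.509 Y6.961
M5
G00 X145.193 Y82.283
M4 S749
G01 X52.861 Y44.284 F1331
G01 X64.816 Y15.810
G01 X210.082 Y39.561
G01 X97.158 Y26.245
G01 X249.767 Y8.805
M5
G00 X0.000 Y0.000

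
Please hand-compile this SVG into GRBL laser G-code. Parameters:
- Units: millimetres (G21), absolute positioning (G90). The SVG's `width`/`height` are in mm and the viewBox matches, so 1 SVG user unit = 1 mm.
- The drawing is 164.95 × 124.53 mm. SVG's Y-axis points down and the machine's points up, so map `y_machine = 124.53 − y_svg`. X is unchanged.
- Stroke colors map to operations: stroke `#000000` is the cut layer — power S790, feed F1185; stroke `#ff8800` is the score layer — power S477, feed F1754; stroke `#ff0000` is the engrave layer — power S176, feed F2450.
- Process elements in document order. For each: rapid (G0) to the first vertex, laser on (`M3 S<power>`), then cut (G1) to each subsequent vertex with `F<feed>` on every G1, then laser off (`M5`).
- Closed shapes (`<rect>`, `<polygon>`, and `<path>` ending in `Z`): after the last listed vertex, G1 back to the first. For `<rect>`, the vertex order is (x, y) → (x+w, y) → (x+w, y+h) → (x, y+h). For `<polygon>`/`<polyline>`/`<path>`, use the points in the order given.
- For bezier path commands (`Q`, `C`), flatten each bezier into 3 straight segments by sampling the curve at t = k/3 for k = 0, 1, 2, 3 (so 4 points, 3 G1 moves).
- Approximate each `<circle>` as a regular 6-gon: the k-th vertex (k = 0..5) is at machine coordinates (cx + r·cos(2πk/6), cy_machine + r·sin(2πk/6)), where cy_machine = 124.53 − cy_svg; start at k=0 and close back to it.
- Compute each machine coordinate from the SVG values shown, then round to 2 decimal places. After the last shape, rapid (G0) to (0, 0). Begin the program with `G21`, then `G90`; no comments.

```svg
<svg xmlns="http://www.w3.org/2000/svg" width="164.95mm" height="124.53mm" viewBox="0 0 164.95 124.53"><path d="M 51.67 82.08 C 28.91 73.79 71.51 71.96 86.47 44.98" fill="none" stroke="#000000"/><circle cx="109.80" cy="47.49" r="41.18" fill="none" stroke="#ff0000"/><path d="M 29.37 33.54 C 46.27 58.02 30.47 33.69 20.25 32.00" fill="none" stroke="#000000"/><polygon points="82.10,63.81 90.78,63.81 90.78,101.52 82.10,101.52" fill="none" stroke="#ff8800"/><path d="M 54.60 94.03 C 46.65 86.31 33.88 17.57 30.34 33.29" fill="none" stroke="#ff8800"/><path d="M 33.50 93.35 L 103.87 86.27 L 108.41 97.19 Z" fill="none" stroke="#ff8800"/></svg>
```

viewBox `0 0 164.95 124.53` with mm width/height → 1 unit = 1 mm. Flip: y_m = 124.53 − y_svg.

**Shape 1** — `<path>` cubic bezier, stroke `#000000` → cut (S790, F1185). Control points (SVG): P0=(51.67,82.08), P1=(28.91,73.79), P2=(71.51,71.96), P3=(86.47,44.98); sampled at t=k/3. Machine vertices: (51.67,42.45) → (47.25,49.76) → (65.74,59.78) → (86.47,79.55). Open path.

**Shape 2** — `<circle>` circle, stroke `#ff0000` → engrave (S176, F2450). Machine vertices: (150.98,77.04) → (130.39,112.70) → (89.21,112.70) → (68.62,77.04) → (89.21,41.38) → (130.39,41.38) → (150.98,77.04). Closed: final G1 returns to the first vertex.

**Shape 3** — `<path>` cubic bezier, stroke `#000000` → cut (S790, F1185). Control points (SVG): P0=(29.37,33.54), P1=(46.27,58.02), P2=(30.47,33.69), P3=(20.25,32.00); sampled at t=k/3. Machine vertices: (29.37,90.99) → (36.79,80.13) → (30.91,85.94) → (20.25,92.53). Open path.

**Shape 4** — `<polygon>` rectangle, stroke `#ff8800` → score (S477, F1754). Machine vertices: (82.10,60.72) → (90.78,60.72) → (90.78,23.01) → (82.10,23.01) → (82.10,60.72). Closed: final G1 returns to the first vertex.

**Shape 5** — `<path>` cubic bezier, stroke `#ff8800` → score (S477, F1754). Control points (SVG): P0=(54.60,94.03), P1=(46.65,86.31), P2=(33.88,17.57), P3=(30.34,33.29); sampled at t=k/3. Machine vertices: (54.60,30.50) → (45.56,53.17) → (36.44,84.19) → (30.34,91.24). Open path.

**Shape 6** — `<path>` closed polygon, stroke `#ff8800` → score (S477, F1754). Machine vertices: (33.50,31.18) → (103.87,38.26) → (108.41,27.34) → (33.50,31.18). Closed: final G1 returns to the first vertex.

G21
G90
G0 X51.67 Y42.45
M3 S790
G1 X47.25 Y49.76 F1185
G1 X65.74 Y59.78 F1185
G1 X86.47 Y79.55 F1185
M5
G0 X150.98 Y77.04
M3 S176
G1 X130.39 Y112.70 F2450
G1 X89.21 Y112.70 F2450
G1 X68.62 Y77.04 F2450
G1 X89.21 Y41.38 F2450
G1 X130.39 Y41.38 F2450
G1 X150.98 Y77.04 F2450
M5
G0 X29.37 Y90.99
M3 S790
G1 X36.79 Y80.13 F1185
G1 X30.91 Y85.94 F1185
G1 X20.25 Y92.53 F1185
M5
G0 X82.10 Y60.72
M3 S477
G1 X90.78 Y60.72 F1754
G1 X90.78 Y23.01 F1754
G1 X82.10 Y23.01 F1754
G1 X82.10 Y60.72 F1754
M5
G0 X54.60 Y30.50
M3 S477
G1 X45.56 Y53.17 F1754
G1 X36.44 Y84.19 F1754
G1 X30.34 Y91.24 F1754
M5
G0 X33.50 Y31.18
M3 S477
G1 X103.87 Y38.26 F1754
G1 X108.41 Y27.34 F1754
G1 X33.50 Y31.18 F1754
M5
G0 X0.00 Y0.00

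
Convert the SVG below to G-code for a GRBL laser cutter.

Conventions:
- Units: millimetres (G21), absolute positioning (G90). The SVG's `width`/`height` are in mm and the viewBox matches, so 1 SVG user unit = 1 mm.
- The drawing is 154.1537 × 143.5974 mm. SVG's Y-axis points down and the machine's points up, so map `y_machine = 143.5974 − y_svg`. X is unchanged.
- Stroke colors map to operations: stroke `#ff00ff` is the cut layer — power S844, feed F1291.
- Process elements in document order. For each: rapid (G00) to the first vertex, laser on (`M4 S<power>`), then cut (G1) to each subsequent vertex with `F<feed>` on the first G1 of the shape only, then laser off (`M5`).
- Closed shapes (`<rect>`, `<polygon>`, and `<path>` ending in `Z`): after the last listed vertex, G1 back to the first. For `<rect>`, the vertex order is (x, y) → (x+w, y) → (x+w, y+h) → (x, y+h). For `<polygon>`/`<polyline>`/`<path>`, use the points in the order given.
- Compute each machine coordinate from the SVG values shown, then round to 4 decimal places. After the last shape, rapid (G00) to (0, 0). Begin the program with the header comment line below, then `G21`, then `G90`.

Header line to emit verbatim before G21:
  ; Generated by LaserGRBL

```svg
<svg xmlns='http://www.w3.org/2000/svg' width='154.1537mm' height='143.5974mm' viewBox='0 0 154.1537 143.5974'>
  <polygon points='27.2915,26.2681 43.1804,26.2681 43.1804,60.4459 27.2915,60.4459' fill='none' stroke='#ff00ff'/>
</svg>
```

; Generated by LaserGRBL
G21
G90
G00 X27.2915 Y117.3293
M4 S844
G1 X43.1804 Y117.3293 F1291
G1 X43.1804 Y83.1515
G1 X27.2915 Y83.1515
G1 X27.2915 Y117.3293
M5
G00 X0.0000 Y0.0000

1 u = 1 mm; y_m = 143.5974 − y.

[1] `<polygon>` rectangle, #ff00ff→cut S844 F1291: (27.2915,117.3293) → (43.1804,117.3293) → (43.1804,83.1515) → (27.2915,83.1515) → (27.2915,117.3293) (closed)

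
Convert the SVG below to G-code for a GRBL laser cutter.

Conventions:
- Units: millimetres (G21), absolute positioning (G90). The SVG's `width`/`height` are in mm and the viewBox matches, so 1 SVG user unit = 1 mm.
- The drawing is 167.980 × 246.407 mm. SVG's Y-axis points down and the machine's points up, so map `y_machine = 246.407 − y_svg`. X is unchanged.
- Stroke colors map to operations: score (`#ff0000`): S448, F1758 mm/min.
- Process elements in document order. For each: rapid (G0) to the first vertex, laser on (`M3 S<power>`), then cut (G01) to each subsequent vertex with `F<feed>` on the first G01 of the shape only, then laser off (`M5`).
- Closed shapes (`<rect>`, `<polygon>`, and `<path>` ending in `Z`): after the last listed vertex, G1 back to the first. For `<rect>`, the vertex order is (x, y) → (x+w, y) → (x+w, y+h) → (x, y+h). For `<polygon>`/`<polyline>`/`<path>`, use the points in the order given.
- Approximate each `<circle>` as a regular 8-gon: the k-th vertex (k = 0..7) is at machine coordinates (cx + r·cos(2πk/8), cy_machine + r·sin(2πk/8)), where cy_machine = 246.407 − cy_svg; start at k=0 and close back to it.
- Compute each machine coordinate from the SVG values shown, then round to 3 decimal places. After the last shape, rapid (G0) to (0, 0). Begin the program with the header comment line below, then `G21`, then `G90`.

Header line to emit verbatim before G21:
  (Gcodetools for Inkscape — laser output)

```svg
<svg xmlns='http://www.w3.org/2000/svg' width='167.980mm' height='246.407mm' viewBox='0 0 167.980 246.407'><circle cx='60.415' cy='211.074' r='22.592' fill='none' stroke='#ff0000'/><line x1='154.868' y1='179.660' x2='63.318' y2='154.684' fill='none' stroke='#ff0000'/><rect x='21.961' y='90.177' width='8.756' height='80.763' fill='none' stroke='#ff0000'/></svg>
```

(Gcodetools for Inkscape — laser output)
G21
G90
G0 X83.007 Y35.333
M3 S448
G01 X76.390 Y51.308 F1758
G01 X60.415 Y57.925
G01 X44.440 Y51.308
G01 X37.823 Y35.333
G01 X44.440 Y19.358
G01 X60.415 Y12.741
G01 X76.390 Y19.358
G01 X83.007 Y35.333
M5
G0 X154.868 Y66.747
M3 S448
G01 X63.318 Y91.723 F1758
M5
G0 X21.961 Y156.230
M3 S448
G01 X30.717 Y156.230 F1758
G01 X30.717 Y75.467
G01 X21.961 Y75.467
G01 X21.961 Y156.230
M5
G0 X0.000 Y0.000

Since the viewBox matches the mm dimensions, user units are millimetres directly. The only transform is the Y-flip y_m = 246.407 − y_svg.

Shape 1 is a circle drawn with `<circle>`. Its stroke #ff0000 means score at S448, F1758. After flipping Y the toolpath is (83.007,35.333) → (76.390,51.308) → (60.415,57.925) → (44.440,51.308) → (37.823,35.333) → (44.440,19.358) → (60.415,12.741) → (76.390,19.358) → (83.007,35.333), returning to the start.

Shape 2 is a line segment drawn with `<line>`. Its stroke #ff0000 means score at S448, F1758. After flipping Y the toolpath is (154.868,66.747) → (63.318,91.723).

Shape 3 is a rectangle drawn with `<rect>`. Its stroke #ff0000 means score at S448, F1758. After flipping Y the toolpath is (21.961,156.230) → (30.717,156.230) → (30.717,75.467) → (21.961,75.467) → (21.961,156.230), returning to the start.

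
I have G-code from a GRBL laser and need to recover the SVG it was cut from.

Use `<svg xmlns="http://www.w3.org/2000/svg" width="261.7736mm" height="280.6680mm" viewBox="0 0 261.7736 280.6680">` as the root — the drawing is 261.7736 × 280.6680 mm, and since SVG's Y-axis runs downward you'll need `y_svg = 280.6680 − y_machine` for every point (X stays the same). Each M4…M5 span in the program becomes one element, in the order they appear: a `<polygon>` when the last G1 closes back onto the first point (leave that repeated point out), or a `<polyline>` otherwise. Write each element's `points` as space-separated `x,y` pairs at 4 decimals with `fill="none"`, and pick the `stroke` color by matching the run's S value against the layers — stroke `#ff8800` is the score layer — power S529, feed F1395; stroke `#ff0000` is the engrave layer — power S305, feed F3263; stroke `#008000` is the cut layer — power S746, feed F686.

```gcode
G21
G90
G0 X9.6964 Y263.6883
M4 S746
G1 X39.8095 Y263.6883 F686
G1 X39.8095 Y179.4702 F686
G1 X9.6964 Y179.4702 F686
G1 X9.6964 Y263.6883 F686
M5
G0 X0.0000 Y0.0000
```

<svg xmlns="http://www.w3.org/2000/svg" width="261.7736mm" height="280.6680mm" viewBox="0 0 261.7736 280.6680">
  <polygon points="9.6964,16.9797 39.8095,16.9797 39.8095,101.1978 9.6964,101.1978" fill="none" stroke="#008000"/>
</svg>

Each laser-on run becomes one SVG element. Flip Y back into SVG space with y_svg = 280.6680 − y_machine. Every run uses S746, so all elements get stroke `#008000` (cut).

Run 1: The run returns to its start, so emit a `<polygon>` with points (Y-flipped): 9.6964,16.9797 39.8095,16.9797 39.8095,101.1978 9.6964,101.1978.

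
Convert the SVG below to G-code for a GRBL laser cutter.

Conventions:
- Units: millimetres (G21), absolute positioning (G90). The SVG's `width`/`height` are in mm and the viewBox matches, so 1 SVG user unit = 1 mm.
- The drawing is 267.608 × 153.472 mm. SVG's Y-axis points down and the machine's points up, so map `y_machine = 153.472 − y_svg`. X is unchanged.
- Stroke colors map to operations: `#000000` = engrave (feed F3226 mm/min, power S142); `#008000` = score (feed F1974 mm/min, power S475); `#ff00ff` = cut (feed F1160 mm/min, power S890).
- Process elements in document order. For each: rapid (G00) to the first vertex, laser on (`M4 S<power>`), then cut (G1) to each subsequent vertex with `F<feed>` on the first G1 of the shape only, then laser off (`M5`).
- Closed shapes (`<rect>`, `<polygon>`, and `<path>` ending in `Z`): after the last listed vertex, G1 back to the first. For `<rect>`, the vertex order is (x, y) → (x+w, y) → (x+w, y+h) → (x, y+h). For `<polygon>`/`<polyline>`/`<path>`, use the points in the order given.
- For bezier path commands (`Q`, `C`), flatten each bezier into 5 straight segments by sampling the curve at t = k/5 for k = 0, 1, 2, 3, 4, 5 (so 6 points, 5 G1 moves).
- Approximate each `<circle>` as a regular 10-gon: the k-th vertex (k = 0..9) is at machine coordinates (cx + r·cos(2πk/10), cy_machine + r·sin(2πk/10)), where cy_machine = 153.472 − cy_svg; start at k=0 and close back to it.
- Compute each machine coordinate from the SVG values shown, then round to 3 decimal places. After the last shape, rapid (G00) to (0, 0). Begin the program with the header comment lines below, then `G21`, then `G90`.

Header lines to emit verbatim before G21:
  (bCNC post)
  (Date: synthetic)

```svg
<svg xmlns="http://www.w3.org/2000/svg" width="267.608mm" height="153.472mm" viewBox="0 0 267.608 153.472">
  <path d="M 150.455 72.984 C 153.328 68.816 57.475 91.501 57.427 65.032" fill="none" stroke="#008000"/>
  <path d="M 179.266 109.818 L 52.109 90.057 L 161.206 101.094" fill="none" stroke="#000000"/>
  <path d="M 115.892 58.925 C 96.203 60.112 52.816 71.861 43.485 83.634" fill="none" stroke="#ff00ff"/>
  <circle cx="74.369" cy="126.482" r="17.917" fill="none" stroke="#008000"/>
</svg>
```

(bCNC post)
(Date: synthetic)
G21
G90
G00 X150.455 Y80.488
M4 S475
G1 X141.888 Y80.374 F1974
G1 X118.964 Y77.465
G1 X91.021 Y75.407
G1 X67.396 Y77.849
G1 X57.427 Y88.440
M5
G00 X179.266 Y43.654
M4 S142
G1 X52.109 Y63.415 F3226
G1 X161.206 Y52.378
M5
G00 X115.892 Y94.547
M4 S890
G1 X101.697 Y92.652 F1160
G1 X84.586 Y88.727
G1 X67.333 Y83.280
G1 X52.708 Y76.815
G1 X43.485 Y69.838
M5
G00 X92.286 Y26.990
M4 S475
G1 X88.864 Y37.521 F1974
G1 X79.906 Y44.030
G1 X68.832 Y44.030
G1 X59.874 Y37.521
G1 X56.452 Y26.990
G1 X59.874 Y16.459
G1 X68.832 Y9.950
G1 X79.906 Y9.950
G1 X88.864 Y16.459
G1 X92.286 Y26.990
M5
G00 X0.000 Y0.000

viewBox `0 0 267.608 153.472` with mm width/height → 1 unit = 1 mm. Flip: y_m = 153.472 − y_svg.

**Shape 1** — `<path>` cubic bezier, stroke `#008000` → score (S475, F1974). Control points (SVG): P0=(150.455,72.984), P1=(153.328,68.816), P2=(57.475,91.501), P3=(57.427,65.032); sampled at t=k/5. Machine vertices: (150.455,80.488) → (141.888,80.374) → (118.964,77.465) → (91.021,75.407) → (67.396,77.849) → (57.427,88.440). Open path.

**Shape 2** — `<path>` open polyline, stroke `#000000` → engrave (S142, F3226). Machine vertices: (179.266,43.654) → (52.109,63.415) → (161.206,52.378). Open path.

**Shape 3** — `<path>` cubic bezier, stroke `#ff00ff` → cut (S890, F1160). Control points (SVG): P0=(115.892,58.925), P1=(96.203,60.112), P2=(52.816,71.861), P3=(43.485,83.634); sampled at t=k/5. Machine vertices: (115.892,94.547) → (101.697,92.652) → (84.586,88.727) → (67.333,83.280) → (52.708,76.815) → (43.485,69.838). Open path.

**Shape 4** — `<circle>` circle, stroke `#008000` → score (S475, F1974). Machine vertices: (92.286,26.990) → (88.864,37.521) → (79.906,44.030) → (68.832,44.030) → (59.874,37.521) → (56.452,26.990) → (59.874,16.459) → (68.832,9.950) → (79.906,9.950) → (88.864,16.459) → (92.286,26.990). Closed: final G1 returns to the first vertex.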